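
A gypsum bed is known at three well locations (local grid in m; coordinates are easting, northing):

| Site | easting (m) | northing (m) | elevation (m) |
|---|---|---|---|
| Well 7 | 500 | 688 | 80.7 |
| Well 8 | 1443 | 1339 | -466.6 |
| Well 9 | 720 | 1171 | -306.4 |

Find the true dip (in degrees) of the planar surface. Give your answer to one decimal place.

Two edge vectors: Well 7→Well 8 = (943, 651, -547.3), Well 7→Well 9 = (220, 483, -387.1).
Normal n = (Well 7→Well 8) × (Well 7→Well 9) = (12343.8, 244629.3, 312249).
So ∂z/∂easting = −n_x/n_z = −0.03953 and ∂z/∂northing = −n_y/n_z = −0.78344.
Gradient magnitude |∇z| = √(a² + b²) = √(0.00156 + 0.61378) = 0.78444.
True dip = arctan(0.78444) = 38.1°, dipping toward N (azimuth ≈ 003°).

38.1°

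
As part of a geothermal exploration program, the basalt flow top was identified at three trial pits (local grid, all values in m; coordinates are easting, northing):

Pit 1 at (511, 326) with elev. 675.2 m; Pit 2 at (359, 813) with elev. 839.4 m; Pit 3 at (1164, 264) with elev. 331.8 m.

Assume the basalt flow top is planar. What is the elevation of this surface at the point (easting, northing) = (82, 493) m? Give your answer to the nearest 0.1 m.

Two edge vectors: Pit 1→Pit 2 = (-152, 487, 164.2), Pit 1→Pit 3 = (653, -62, -343.4).
Normal n = (Pit 1→Pit 2) × (Pit 1→Pit 3) = (-157055.4, 55025.8, -308587).
So ∂z/∂easting = −n_x/n_z = −0.508950 and ∂z/∂northing = −n_y/n_z = 0.178315.
Intercept c from Pit 1: 675.2 + 260.07 − 58.13 = 877.14.
At (82, 493): z = −41.7 + 87.9 + 877.14 = 923.3 m.

923.3 m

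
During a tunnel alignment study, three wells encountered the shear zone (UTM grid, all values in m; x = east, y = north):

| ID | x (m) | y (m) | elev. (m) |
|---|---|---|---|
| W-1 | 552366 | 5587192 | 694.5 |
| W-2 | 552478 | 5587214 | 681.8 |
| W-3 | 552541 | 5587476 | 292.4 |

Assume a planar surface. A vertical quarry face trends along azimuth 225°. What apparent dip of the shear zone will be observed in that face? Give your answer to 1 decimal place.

Let the plane be z = a·x + b·y + c.
W-2−W-1: 112a + 22b = −12.7;  W-3−W-1: 175a + 284b = −402.1.
Solving gives a = 0.18740, b = −1.53132.
Unit vector along 225° is (sin 225°, cos 225°) = (-0.7071, -0.7071).
Slope in that direction = a·(-0.7071) + b·(-0.7071) = 0.95029.
Apparent dip = arctan|0.95029| = 43.5° (true dip is 57.0°, so apparent ≤ true as expected).

43.5°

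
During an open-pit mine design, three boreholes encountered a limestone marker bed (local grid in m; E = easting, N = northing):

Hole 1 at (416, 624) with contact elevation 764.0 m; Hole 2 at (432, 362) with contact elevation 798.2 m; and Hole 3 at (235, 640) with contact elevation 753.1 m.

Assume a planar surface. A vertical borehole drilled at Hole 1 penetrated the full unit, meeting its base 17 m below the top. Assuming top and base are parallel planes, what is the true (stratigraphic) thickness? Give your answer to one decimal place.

16.8 m

Two edge vectors: Hole 1→Hole 2 = (16, -262, 34.2), Hole 1→Hole 3 = (-181, 16, -10.9).
Normal n = (Hole 1→Hole 2) × (Hole 1→Hole 3) = (2308.6, -6015.8, -47166).
So ∂z/∂E = −n_x/n_z = 0.04895 and ∂z/∂N = −n_y/n_z = −0.12755.
|∇z| = √(a²+b²) = 0.13661, so dip δ = arctan(0.13661) = 7.78°.
True thickness = vertical thickness × cos δ = 17 × cos 7.78° = 16.8 m.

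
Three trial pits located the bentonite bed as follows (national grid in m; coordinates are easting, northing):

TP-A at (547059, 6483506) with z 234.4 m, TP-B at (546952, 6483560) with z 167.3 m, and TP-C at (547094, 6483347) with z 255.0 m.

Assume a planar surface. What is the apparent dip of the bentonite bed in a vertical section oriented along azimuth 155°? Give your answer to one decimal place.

14.5°

Let the plane be z = a·easting + b·northing + c.
TP-B−TP-A: −107a + 54b = −67.1;  TP-C−TP-A: 35a − 159b = 20.6.
Solving gives a = 0.63192, b = 0.00954.
Unit vector along 155° is (sin 155°, cos 155°) = (0.4226, -0.9063).
Slope in that direction = a·(0.4226) + b·(-0.9063) = 0.25841.
Apparent dip = arctan|0.25841| = 14.5° (true dip is 32.3°, so apparent ≤ true as expected).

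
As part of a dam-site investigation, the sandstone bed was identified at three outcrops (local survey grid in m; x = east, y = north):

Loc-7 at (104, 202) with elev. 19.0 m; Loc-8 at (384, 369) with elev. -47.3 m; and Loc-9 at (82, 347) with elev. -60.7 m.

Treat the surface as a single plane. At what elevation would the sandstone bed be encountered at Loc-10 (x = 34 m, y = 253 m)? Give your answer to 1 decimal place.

-14.2 m

Let the plane be z = a·x + b·y + c.
Loc-8−Loc-7: 280a + 167b = −66.3;  Loc-9−Loc-7: −22a + 145b = −79.7.
Solving gives a = 0.08349, b = −0.53699.
Then c = 19 − a·104 − b·202 = 118.79.
At (34, 253): z = 2.8 − 135.9 + 118.79 = -14.2 m.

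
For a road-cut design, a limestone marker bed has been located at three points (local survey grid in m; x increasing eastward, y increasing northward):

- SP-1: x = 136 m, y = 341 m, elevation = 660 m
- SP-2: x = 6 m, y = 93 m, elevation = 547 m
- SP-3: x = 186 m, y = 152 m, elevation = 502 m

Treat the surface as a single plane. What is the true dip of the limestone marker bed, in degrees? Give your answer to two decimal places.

40.59°

Two edge vectors: SP-1→SP-2 = (-130, -248, -113), SP-1→SP-3 = (50, -189, -158).
Normal n = (SP-1→SP-2) × (SP-1→SP-3) = (17827, -26190, 36970).
So ∂z/∂x = −n_x/n_z = −0.48220 and ∂z/∂y = −n_y/n_z = 0.70841.
Gradient magnitude |∇z| = √(a² + b²) = √(0.23252 + 0.50185) = 0.85695.
True dip = arctan(0.85695) = 40.59°, dipping toward SE (azimuth ≈ 146°).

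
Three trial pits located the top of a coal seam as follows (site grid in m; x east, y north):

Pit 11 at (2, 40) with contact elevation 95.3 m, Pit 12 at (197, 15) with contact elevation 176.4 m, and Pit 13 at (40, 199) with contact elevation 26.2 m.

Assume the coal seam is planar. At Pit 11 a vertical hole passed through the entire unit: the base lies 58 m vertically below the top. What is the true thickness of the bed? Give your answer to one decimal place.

Two edge vectors: Pit 11→Pit 12 = (195, -25, 81.1), Pit 11→Pit 13 = (38, 159, -69.1).
Normal n = (Pit 11→Pit 12) × (Pit 11→Pit 13) = (-11167.4, 16556.3, 31955).
So ∂z/∂x = −n_x/n_z = 0.34947 and ∂z/∂y = −n_y/n_z = −0.51811.
|∇z| = √(a²+b²) = 0.62496, so dip δ = arctan(0.62496) = 32.00°.
True thickness = vertical thickness × cos δ = 58 × cos 32.00° = 49.2 m.

49.2 m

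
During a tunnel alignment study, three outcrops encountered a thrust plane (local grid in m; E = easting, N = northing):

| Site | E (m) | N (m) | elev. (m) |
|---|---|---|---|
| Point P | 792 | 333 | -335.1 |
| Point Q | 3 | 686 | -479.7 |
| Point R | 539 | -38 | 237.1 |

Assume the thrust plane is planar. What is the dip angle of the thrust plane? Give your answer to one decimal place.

Let the plane be z = a·E + b·N + c.
Point Q−Point P: −789a + 353b = −144.6;  Point R−Point P: −253a − 371b = 572.2.
Solving gives a = −0.38830, b = −1.27752.
Gradient magnitude |∇z| = √(a² + b²) = √(0.15077 + 1.63207) = 1.33523.
True dip = arctan(1.33523) = 53.2°, dipping toward NNE (azimuth ≈ 017°).

53.2°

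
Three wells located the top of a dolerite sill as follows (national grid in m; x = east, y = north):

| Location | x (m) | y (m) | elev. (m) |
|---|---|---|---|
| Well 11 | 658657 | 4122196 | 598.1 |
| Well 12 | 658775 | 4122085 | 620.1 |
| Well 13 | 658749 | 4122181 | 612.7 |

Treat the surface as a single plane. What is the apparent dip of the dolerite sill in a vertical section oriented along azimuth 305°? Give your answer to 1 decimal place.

Two edge vectors: Well 11→Well 12 = (118, -111, 22), Well 11→Well 13 = (92, -15, 14.6).
Normal n = (Well 11→Well 12) × (Well 11→Well 13) = (-1290.6, 301.2, 8442).
So ∂z/∂x = −n_x/n_z = 0.15288 and ∂z/∂y = −n_y/n_z = −0.03568.
Unit vector along 305° is (sin 305°, cos 305°) = (-0.8192, 0.5736).
Slope in that direction = a·(-0.8192) + b·(0.5736) = −0.14570.
Apparent dip = arctan|0.14570| = 8.3° (true dip is 8.9°, so apparent ≤ true as expected).

8.3°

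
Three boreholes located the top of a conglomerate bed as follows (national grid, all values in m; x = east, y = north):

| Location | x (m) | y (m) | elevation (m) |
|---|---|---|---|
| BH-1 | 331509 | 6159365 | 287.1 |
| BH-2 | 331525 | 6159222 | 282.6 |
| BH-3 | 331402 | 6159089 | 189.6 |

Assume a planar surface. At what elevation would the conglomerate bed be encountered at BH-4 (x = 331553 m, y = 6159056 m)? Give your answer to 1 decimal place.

Let the plane be z = a·x + b·y + c.
BH-2−BH-1: 16a − 143b = −4.5;  BH-3−BH-1: −107a − 276b = −97.5.
Solving gives a = 0.644139575, b = 0.103540092.
Then c = 287.1 − a·331509 − b·6159365 = −850992.19.
At (331553, 6159056): z = 213566.4 + 637709.2 − 850992.19 = 283.4 m.

283.4 m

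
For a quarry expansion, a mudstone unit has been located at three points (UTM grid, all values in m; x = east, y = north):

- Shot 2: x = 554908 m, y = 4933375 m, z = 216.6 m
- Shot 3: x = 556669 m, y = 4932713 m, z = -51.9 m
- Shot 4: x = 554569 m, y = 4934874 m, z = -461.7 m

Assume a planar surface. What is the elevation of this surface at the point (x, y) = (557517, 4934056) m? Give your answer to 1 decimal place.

Let the plane be z = a·x + b·y + c.
Shot 3−Shot 2: 1761a − 662b = −268.5;  Shot 4−Shot 2: −339a + 1499b = −678.3.
Solving gives a = −0.352547798, b = −0.532230623.
Then c = 216.6 − a·554908 − b·4933375 = 2821541.44.
At (557517, 4934056): z = −196551.4 − 2626055.7 + 2821541.44 = -1065.6 m.

-1065.6 m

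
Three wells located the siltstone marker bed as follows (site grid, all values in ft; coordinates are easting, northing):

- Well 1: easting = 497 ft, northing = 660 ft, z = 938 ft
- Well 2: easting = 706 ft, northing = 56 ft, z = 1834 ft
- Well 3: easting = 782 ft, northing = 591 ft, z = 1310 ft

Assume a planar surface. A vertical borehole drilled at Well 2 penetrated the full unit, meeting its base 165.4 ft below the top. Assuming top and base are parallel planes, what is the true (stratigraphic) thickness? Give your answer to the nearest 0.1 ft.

Two edge vectors: Well 1→Well 2 = (209, -604, 896), Well 1→Well 3 = (285, -69, 372).
Normal n = (Well 1→Well 2) × (Well 1→Well 3) = (-162864, 177612, 157719).
So ∂z/∂easting = −n_x/n_z = 1.03262 and ∂z/∂northing = −n_y/n_z = −1.12613.
|∇z| = √(a²+b²) = 1.52790, so dip δ = arctan(1.52790) = 56.80°.
True thickness = vertical thickness × cos δ = 165.4 × cos 56.80° = 90.6 ft.

90.6 ft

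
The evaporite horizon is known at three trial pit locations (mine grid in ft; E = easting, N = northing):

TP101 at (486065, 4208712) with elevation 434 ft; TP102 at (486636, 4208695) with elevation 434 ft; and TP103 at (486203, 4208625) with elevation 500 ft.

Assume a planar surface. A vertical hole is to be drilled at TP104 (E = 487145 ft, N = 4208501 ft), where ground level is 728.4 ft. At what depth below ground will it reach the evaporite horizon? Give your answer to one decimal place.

152.0 ft

Two edge vectors: TP101→TP102 = (571, -17, 0), TP101→TP103 = (138, -87, 66).
Normal n = (TP101→TP102) × (TP101→TP103) = (-1122, -37686, -47331).
So ∂z/∂E = −n_x/n_z = −0.023705394 and ∂z/∂N = −n_y/n_z = −0.796222349.
Intercept c from TP101: 434 + 11522.36 + 3351070.55 = 3363026.92.
At (487145, 4208501): z_contact = −11547.96 − 3350902.55 + 3363026.92 = 576.40 ft.
Depth below ground = 728.4 − 576.40 = 152.0 ft.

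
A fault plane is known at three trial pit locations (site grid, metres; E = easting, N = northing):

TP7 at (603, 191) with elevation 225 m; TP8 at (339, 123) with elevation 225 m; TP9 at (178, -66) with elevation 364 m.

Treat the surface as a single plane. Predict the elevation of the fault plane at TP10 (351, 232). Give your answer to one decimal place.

125.2 m

Let the plane be z = a·E + b·N + c.
TP8−TP7: −264a − 68b = 0;  TP9−TP7: −425a − 257b = 139.
Solving gives a = 0.24268, b = −0.94218.
Then c = 225 − a·603 − b·191 = 258.62.
At (351, 232): z = 85.2 − 218.6 + 258.62 = 125.2 m.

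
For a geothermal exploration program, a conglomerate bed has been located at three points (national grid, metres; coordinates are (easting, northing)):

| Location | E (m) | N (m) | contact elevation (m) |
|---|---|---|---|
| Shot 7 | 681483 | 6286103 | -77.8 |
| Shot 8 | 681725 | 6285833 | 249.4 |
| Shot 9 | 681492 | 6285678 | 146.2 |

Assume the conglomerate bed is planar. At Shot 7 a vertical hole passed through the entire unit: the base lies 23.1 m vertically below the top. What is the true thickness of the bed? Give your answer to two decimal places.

16.88 m

Two edge vectors: Shot 7→Shot 8 = (242, -270, 327.2), Shot 7→Shot 9 = (9, -425, 224).
Normal n = (Shot 7→Shot 8) × (Shot 7→Shot 9) = (78580, -51263.2, -100420).
So ∂z/∂E = −n_x/n_z = 0.78251 and ∂z/∂N = −n_y/n_z = −0.51049.
|∇z| = √(a²+b²) = 0.93430, so dip δ = arctan(0.93430) = 43.05°.
True thickness = vertical thickness × cos δ = 23.1 × cos 43.05° = 16.88 m.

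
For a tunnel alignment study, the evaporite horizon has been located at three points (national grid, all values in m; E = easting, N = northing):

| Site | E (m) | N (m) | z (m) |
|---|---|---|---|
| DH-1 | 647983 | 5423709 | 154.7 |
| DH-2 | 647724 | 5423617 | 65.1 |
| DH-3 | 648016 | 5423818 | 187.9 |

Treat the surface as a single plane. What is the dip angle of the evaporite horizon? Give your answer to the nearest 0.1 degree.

Let the plane be z = a·E + b·N + c.
DH-2−DH-1: −259a − 92b = −89.6;  DH-3−DH-1: 33a + 109b = 33.2.
Solving gives a = 0.26640, b = 0.22393.
Gradient magnitude |∇z| = √(a² + b²) = √(0.07097 + 0.05015) = 0.34802.
True dip = arctan(0.34802) = 19.2°, dipping toward SW (azimuth ≈ 230°).

19.2°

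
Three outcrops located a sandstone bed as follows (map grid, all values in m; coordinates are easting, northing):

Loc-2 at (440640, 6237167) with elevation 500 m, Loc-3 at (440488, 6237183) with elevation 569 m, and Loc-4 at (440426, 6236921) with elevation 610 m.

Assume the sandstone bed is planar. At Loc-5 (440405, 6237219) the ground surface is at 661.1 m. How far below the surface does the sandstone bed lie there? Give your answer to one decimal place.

55.7 m

Two edge vectors: Loc-2→Loc-3 = (-152, 16, 69), Loc-2→Loc-4 = (-214, -246, 110).
Normal n = (Loc-2→Loc-3) × (Loc-2→Loc-4) = (18734, 1954, 40816).
So ∂z/∂easting = −n_x/n_z = −0.458986672 and ∂z/∂northing = −n_y/n_z = −0.047873383.
Intercept c from Loc-2: 500 + 202247.89 + 298594.28 = 501342.17.
At (440405, 6237219): z_contact = −202140.03 − 298596.77 + 501342.17 = 605.37 m.
Depth below ground = 661.1 − 605.37 = 55.7 m.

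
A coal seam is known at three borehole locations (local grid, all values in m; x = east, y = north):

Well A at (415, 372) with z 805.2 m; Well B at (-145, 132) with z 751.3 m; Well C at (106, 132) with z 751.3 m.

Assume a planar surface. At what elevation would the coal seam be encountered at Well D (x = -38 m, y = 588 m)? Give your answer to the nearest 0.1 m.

Two edge vectors: Well A→Well B = (-560, -240, -53.9), Well A→Well C = (-309, -240, -53.9).
Normal n = (Well A→Well B) × (Well A→Well C) = (0, -13528.9, 60240).
So ∂z/∂x = −n_x/n_z = 0.00000 and ∂z/∂y = −n_y/n_z = 0.22458.
Intercept c from Well A: 805.2 + 0.00 − 83.55 = 721.65.
At (-38, 588): z = 0.0 + 132.1 + 721.65 = 853.7 m.

853.7 m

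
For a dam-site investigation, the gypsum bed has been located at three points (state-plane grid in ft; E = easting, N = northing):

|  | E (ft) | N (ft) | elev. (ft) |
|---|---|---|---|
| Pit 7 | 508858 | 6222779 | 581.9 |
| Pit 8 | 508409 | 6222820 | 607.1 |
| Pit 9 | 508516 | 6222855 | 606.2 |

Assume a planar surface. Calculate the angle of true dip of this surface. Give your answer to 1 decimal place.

Let the plane be z = a·E + b·N + c.
Pit 8−Pit 7: −449a + 41b = 25.2;  Pit 9−Pit 7: −342a + 76b = 24.3.
Solving gives a = −0.04571, b = 0.11403.
Gradient magnitude |∇z| = √(a² + b²) = √(0.00209 + 0.01300) = 0.12285.
True dip = arctan(0.12285) = 7.0°, dipping toward SSE (azimuth ≈ 158°).

7.0°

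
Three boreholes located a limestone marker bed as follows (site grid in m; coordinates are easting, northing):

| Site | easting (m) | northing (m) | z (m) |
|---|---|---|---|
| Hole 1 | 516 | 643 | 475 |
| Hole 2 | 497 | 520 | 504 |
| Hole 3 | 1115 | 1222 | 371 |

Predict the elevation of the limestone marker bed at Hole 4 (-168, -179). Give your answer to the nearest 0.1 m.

633.3 m

Two edge vectors: Hole 1→Hole 2 = (-19, -123, 29), Hole 1→Hole 3 = (599, 579, -104).
Normal n = (Hole 1→Hole 2) × (Hole 1→Hole 3) = (-3999, 15395, 62676).
So ∂z/∂easting = −n_x/n_z = 0.063804 and ∂z/∂northing = −n_y/n_z = −0.245628.
Intercept c from Hole 1: 475 − 32.92 + 157.94 = 600.02.
At (-168, -179): z = −10.7 + 44.0 + 600.02 = 633.3 m.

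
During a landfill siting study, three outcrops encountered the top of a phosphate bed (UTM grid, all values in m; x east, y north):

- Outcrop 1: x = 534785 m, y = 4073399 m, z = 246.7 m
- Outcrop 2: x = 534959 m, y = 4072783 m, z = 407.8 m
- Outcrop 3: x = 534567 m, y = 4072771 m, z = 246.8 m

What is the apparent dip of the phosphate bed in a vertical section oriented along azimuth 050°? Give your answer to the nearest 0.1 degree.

12.7°

Two edge vectors: Outcrop 1→Outcrop 2 = (174, -616, 161.1), Outcrop 1→Outcrop 3 = (-218, -628, 0.1).
Normal n = (Outcrop 1→Outcrop 2) × (Outcrop 1→Outcrop 3) = (101109.2, -35137.2, -243560).
So ∂z/∂x = −n_x/n_z = 0.41513 and ∂z/∂y = −n_y/n_z = −0.14427.
Unit vector along 050° is (sin 50°, cos 50°) = (0.7660, 0.6428).
Slope in that direction = a·(0.7660) + b·(0.6428) = 0.22528.
Apparent dip = arctan|0.22528| = 12.7° (true dip is 23.7°, so apparent ≤ true as expected).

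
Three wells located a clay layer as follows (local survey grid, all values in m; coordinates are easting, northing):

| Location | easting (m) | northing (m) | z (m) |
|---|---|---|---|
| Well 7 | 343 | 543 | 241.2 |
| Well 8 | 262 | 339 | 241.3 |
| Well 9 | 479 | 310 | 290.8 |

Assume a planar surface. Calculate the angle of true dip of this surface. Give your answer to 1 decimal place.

Two edge vectors: Well 7→Well 8 = (-81, -204, 0.1), Well 7→Well 9 = (136, -233, 49.6).
Normal n = (Well 7→Well 8) × (Well 7→Well 9) = (-10095.1, 4031.2, 46617).
So ∂z/∂easting = −n_x/n_z = 0.21655 and ∂z/∂northing = −n_y/n_z = −0.08647.
Gradient magnitude |∇z| = √(a² + b²) = √(0.04690 + 0.00748) = 0.23318.
True dip = arctan(0.23318) = 13.1°, dipping toward WNW (azimuth ≈ 292°).

13.1°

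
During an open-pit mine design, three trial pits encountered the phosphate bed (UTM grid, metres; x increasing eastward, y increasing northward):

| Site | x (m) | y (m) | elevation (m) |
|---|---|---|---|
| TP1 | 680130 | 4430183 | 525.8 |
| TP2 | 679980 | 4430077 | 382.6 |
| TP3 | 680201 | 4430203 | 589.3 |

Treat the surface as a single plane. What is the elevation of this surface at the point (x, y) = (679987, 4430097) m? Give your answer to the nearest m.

391 m

Two edge vectors: TP1→TP2 = (-150, -106, -143.2), TP1→TP3 = (71, 20, 63.5).
Normal n = (TP1→TP2) × (TP1→TP3) = (-3867, -642.2, 4526).
So ∂z/∂x = −n_x/n_z = 0.85439682 and ∂z/∂y = −n_y/n_z = 0.14189129.
Intercept c from TP1: 525.8 − 581100.91 − 628604.40 = −1209179.51.
At (679987, 4430097): z = 580978.7 + 628592.2 − 1209179.51 = 391.4 m.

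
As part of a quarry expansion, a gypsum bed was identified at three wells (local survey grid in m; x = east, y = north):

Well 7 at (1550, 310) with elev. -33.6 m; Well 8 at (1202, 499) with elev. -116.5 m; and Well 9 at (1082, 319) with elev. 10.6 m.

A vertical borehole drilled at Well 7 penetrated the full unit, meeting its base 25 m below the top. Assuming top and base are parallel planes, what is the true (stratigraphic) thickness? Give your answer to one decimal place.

Two edge vectors: Well 7→Well 8 = (-348, 189, -82.9), Well 7→Well 9 = (-468, 9, 44.2).
Normal n = (Well 7→Well 8) × (Well 7→Well 9) = (9099.9, 54178.8, 85320).
So ∂z/∂x = −n_x/n_z = −0.10666 and ∂z/∂y = −n_y/n_z = −0.63501.
|∇z| = √(a²+b²) = 0.64390, so dip δ = arctan(0.64390) = 32.78°.
True thickness = vertical thickness × cos δ = 25 × cos 32.78° = 21.0 m.

21.0 m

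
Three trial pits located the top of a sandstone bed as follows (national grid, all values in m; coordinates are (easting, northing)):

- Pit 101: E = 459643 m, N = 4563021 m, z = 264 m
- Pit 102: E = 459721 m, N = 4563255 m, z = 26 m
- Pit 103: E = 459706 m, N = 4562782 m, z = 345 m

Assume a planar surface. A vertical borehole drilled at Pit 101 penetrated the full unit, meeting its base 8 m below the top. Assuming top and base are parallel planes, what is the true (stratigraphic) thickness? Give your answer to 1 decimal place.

Let the plane be z = a·E + b·N + c.
Pit 102−Pit 101: 78a + 234b = −238;  Pit 103−Pit 101: 63a − 239b = 81.
Solving gives a = −1.13611, b = −0.63839.
|∇z| = √(a²+b²) = 1.30319, so dip δ = arctan(1.30319) = 52.50°.
True thickness = vertical thickness × cos δ = 8 × cos 52.50° = 4.9 m.

4.9 m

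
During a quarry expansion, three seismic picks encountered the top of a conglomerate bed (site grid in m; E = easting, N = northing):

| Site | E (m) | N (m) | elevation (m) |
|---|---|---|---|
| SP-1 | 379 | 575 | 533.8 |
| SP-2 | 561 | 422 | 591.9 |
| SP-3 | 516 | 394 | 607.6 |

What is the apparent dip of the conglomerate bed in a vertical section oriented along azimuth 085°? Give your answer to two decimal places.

5.95°

Two edge vectors: SP-1→SP-2 = (182, -153, 58.1), SP-1→SP-3 = (137, -181, 73.8).
Normal n = (SP-1→SP-2) × (SP-1→SP-3) = (-775.3, -5471.9, -11981).
So ∂z/∂E = −n_x/n_z = −0.06471 and ∂z/∂N = −n_y/n_z = −0.45671.
Unit vector along 085° is (sin 85°, cos 85°) = (0.9962, 0.0872).
Slope in that direction = a·(0.9962) + b·(0.0872) = −0.10427.
Apparent dip = arctan|0.10427| = 5.95° (true dip is 24.8°, so apparent ≤ true as expected).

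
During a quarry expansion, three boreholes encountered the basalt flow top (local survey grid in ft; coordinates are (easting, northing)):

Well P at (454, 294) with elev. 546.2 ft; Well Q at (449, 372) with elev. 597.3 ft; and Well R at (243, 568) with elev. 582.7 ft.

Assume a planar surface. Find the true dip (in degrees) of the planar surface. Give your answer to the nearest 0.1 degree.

Two edge vectors: Well P→Well Q = (-5, 78, 51.1), Well P→Well R = (-211, 274, 36.5).
Normal n = (Well P→Well Q) × (Well P→Well R) = (-11154.4, -10599.6, 15088).
So ∂z/∂E = −n_x/n_z = 0.73929 and ∂z/∂N = −n_y/n_z = 0.70252.
Gradient magnitude |∇z| = √(a² + b²) = √(0.54655 + 0.49353) = 1.01984.
True dip = arctan(1.01984) = 45.6°, dipping toward SW (azimuth ≈ 226°).

45.6°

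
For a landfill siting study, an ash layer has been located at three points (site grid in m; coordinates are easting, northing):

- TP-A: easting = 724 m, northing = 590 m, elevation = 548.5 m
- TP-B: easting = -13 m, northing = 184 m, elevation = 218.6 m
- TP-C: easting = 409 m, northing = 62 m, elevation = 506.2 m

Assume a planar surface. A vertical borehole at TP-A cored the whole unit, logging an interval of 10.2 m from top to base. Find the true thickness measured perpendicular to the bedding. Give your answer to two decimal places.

Let the plane be z = a·easting + b·northing + c.
TP-B−TP-A: −737a − 406b = −329.9;  TP-C−TP-A: −315a − 528b = −42.3.
Solving gives a = 0.60102, b = −0.27845.
|∇z| = √(a²+b²) = 0.66239, so dip δ = arctan(0.66239) = 33.52°.
True thickness = vertical thickness × cos δ = 10.2 × cos 33.52° = 8.50 m.

8.50 m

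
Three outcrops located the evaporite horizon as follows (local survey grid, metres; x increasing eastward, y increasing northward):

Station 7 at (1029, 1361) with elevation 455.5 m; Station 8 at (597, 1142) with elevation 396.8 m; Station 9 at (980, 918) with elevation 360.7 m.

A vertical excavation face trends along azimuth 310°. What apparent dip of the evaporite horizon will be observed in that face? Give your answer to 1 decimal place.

6.5°

Two edge vectors: Station 7→Station 8 = (-432, -219, -58.7), Station 7→Station 9 = (-49, -443, -94.8).
Normal n = (Station 7→Station 8) × (Station 7→Station 9) = (-5242.9, -38077.3, 180645).
So ∂z/∂x = −n_x/n_z = 0.02902 and ∂z/∂y = −n_y/n_z = 0.21079.
Unit vector along 310° is (sin 310°, cos 310°) = (-0.7660, 0.6428).
Slope in that direction = a·(-0.7660) + b·(0.6428) = 0.11326.
Apparent dip = arctan|0.11326| = 6.5° (true dip is 12.0°, so apparent ≤ true as expected).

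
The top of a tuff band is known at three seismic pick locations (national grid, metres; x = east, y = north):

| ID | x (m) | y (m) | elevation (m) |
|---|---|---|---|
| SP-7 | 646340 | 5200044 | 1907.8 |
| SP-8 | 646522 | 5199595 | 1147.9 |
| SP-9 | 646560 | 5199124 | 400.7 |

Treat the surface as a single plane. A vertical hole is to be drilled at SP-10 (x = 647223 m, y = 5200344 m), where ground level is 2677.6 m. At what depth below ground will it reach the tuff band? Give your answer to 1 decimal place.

590.1 m

Let the plane be z = a·x + b·y + c.
SP-8−SP-7: 182a − 449b = −759.9;  SP-9−SP-7: 220a − 920b = −1507.1.
Solving gives a = −0.326538013, b = 1.560066997.
Then c = 1907.8 − a·646340 − b·5200044 = −7899454.65.
At (647223, 5200344): z_contact = −211342.91 + 8112885.05 − 7899454.65 = 2087.49 m.
Depth below ground = 2677.6 − 2087.49 = 590.1 m.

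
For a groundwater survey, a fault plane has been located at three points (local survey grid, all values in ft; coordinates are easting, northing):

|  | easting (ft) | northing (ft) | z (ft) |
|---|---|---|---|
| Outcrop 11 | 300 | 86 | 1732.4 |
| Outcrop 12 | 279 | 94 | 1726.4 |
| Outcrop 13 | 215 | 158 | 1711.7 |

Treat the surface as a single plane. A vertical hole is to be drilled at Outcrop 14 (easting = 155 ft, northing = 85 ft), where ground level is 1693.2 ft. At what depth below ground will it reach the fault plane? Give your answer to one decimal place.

Let the plane be z = a·easting + b·northing + c.
Outcrop 12−Outcrop 11: −21a + 8b = −6;  Outcrop 13−Outcrop 11: −85a + 72b = −20.7.
Solving gives a = 0.32019, b = 0.09050.
Then c = 1732.4 − a·300 − b·86 = 1628.56.
At (155, 85): z_contact = 49.63 + 7.69 + 1628.56 = 1685.88 ft.
Depth below ground = 1693.2 − 1685.88 = 7.3 ft.

7.3 ft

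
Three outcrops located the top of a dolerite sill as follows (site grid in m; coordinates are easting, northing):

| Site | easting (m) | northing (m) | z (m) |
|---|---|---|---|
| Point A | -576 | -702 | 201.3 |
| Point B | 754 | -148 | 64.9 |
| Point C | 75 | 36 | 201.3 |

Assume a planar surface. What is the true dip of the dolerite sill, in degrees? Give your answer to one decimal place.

Two edge vectors: Point A→Point B = (1330, 554, -136.4), Point A→Point C = (651, 738, 0).
Normal n = (Point A→Point B) × (Point A→Point C) = (100663.2, -88796.4, 620886).
So ∂z/∂easting = −n_x/n_z = −0.16213 and ∂z/∂northing = −n_y/n_z = 0.14302.
Gradient magnitude |∇z| = √(a² + b²) = √(0.02629 + 0.02045) = 0.21619.
True dip = arctan(0.21619) = 12.2°, dipping toward SE (azimuth ≈ 131°).

12.2°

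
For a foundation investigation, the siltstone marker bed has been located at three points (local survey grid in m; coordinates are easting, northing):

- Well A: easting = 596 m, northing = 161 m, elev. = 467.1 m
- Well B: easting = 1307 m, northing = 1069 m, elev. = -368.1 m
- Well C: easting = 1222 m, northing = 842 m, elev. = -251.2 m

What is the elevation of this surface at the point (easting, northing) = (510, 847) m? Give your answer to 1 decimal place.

Let the plane be z = a·easting + b·northing + c.
Well B−Well A: 711a + 908b = −835.2;  Well C−Well A: 626a + 681b = −718.3.
Solving gives a = −0.990836, b = −0.143960.
Then c = 467.1 − a·596 − b·161 = 1080.82.
At (510, 847): z = −505.3 − 121.9 + 1080.82 = 453.6 m.

453.6 m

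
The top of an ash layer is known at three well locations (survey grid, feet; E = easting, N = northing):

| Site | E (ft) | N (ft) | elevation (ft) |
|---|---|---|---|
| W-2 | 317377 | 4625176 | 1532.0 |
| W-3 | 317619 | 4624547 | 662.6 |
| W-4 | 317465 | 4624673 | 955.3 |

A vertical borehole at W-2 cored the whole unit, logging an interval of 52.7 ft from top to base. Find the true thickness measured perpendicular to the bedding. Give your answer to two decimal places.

Two edge vectors: W-2→W-3 = (242, -629, -869.4), W-2→W-4 = (88, -503, -576.7).
Normal n = (W-2→W-3) × (W-2→W-4) = (-74563.9, 63054.2, -66374).
So ∂z/∂E = −n_x/n_z = −1.12339 and ∂z/∂N = −n_y/n_z = 0.94998.
|∇z| = √(a²+b²) = 1.47122, so dip δ = arctan(1.47122) = 55.80°.
True thickness = vertical thickness × cos δ = 52.7 × cos 55.80° = 29.63 ft.

29.63 ft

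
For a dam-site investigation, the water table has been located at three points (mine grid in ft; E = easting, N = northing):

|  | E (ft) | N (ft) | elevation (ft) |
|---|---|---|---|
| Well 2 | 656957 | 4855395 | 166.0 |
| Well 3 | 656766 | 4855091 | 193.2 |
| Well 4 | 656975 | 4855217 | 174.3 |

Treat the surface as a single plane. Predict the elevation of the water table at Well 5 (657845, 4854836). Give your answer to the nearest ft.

Let the plane be z = a·E + b·N + c.
Well 3−Well 2: −191a − 304b = 27.2;  Well 4−Well 2: 18a − 178b = 8.3.
Solving gives a = −0.05873828, b = −0.05256904.
Then c = 166 − a·656957 − b·4855395 = 293997.98.
At (657845, 4854836): z = −38640.7 − 255214.1 + 293997.98 = 143.2 ft.

143 ft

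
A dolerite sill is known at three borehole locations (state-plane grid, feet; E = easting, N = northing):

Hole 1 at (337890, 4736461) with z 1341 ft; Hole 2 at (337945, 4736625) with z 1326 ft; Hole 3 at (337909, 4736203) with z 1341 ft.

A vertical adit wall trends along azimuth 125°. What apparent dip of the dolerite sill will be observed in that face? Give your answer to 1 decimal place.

9.9°

Two edge vectors: Hole 1→Hole 2 = (55, 164, -15), Hole 1→Hole 3 = (19, -258, 0).
Normal n = (Hole 1→Hole 2) × (Hole 1→Hole 3) = (-3870, -285, -17306).
So ∂z/∂E = −n_x/n_z = −0.22362 and ∂z/∂N = −n_y/n_z = −0.01647.
Unit vector along 125° is (sin 125°, cos 125°) = (0.8192, -0.5736).
Slope in that direction = a·(0.8192) + b·(-0.5736) = −0.17373.
Apparent dip = arctan|0.17373| = 9.9° (true dip is 12.6°, so apparent ≤ true as expected).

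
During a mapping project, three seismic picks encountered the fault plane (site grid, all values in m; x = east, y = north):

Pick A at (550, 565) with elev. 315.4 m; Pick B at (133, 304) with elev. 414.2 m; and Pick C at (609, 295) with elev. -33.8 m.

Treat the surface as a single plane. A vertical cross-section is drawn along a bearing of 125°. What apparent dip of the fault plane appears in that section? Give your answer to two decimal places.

54.08°

Let the plane be z = a·x + b·y + c.
Pick B−Pick A: −417a − 261b = 98.8;  Pick C−Pick A: 59a − 270b = −349.2.
Solving gives a = −0.92053, b = 1.09218.
Unit vector along 125° is (sin 125°, cos 125°) = (0.8192, -0.5736).
Slope in that direction = a·(0.8192) + b·(-0.5736) = −1.38050.
Apparent dip = arctan|1.38050| = 54.08° (true dip is 55.0°, so apparent ≤ true as expected).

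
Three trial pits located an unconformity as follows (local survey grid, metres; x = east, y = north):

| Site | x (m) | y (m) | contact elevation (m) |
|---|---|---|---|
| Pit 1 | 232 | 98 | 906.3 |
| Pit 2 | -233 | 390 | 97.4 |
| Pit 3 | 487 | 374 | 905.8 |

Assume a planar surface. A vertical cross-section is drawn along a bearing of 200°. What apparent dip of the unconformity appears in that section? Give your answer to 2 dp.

Let the plane be z = a·x + b·y + c.
Pit 2−Pit 1: −465a + 292b = −808.9;  Pit 3−Pit 1: 255a + 276b = −0.5.
Solving gives a = 1.10015, b = −1.01825.
Unit vector along 200° is (sin 200°, cos 200°) = (-0.3420, -0.9397).
Slope in that direction = a·(-0.3420) + b·(-0.9397) = 0.58057.
Apparent dip = arctan|0.58057| = 30.14° (true dip is 56.3°, so apparent ≤ true as expected).

30.14°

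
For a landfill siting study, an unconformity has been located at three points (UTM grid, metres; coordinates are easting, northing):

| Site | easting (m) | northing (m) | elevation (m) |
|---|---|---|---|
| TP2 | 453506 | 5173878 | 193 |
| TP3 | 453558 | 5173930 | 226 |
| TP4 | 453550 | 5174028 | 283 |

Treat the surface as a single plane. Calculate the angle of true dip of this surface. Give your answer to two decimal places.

Two edge vectors: TP2→TP3 = (52, 52, 33), TP2→TP4 = (44, 150, 90).
Normal n = (TP2→TP3) × (TP2→TP4) = (-270, -3228, 5512).
So ∂z/∂easting = −n_x/n_z = 0.04898 and ∂z/∂northing = −n_y/n_z = 0.58563.
Gradient magnitude |∇z| = √(a² + b²) = √(0.00240 + 0.34296) = 0.58768.
True dip = arctan(0.58768) = 30.44°, dipping toward S (azimuth ≈ 185°).

30.44°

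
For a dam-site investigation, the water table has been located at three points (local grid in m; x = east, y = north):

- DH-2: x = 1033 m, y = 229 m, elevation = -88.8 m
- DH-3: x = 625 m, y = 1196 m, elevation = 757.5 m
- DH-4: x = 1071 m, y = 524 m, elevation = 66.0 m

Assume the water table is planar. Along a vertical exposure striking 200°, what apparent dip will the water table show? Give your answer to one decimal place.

19.4°

Let the plane be z = a·x + b·y + c.
DH-3−DH-2: −408a + 967b = 846.3;  DH-4−DH-2: 38a + 295b = 154.8.
Solving gives a = −0.63630, b = 0.60671.
Unit vector along 200° is (sin 200°, cos 200°) = (-0.3420, -0.9397).
Slope in that direction = a·(-0.3420) + b·(-0.9397) = −0.35249.
Apparent dip = arctan|0.35249| = 19.4° (true dip is 41.3°, so apparent ≤ true as expected).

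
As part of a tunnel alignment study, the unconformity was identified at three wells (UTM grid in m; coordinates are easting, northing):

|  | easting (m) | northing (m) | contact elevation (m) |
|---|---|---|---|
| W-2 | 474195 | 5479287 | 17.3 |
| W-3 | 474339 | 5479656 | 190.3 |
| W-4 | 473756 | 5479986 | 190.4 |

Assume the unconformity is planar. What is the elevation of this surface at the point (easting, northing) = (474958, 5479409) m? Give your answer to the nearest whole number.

Let the plane be z = a·easting + b·northing + c.
W-3−W-2: 144a + 369b = 173;  W-4−W-2: −439a + 699b = 173.1.
Solving gives a = 0.21722350, b = 0.38406454.
Then c = 17.3 − a·474195 − b·5479287 = −2207388.85.
At (474958, 5479409): z = 103172.0 + 2104446.7 − 2207388.85 = 229.9 m.

230 m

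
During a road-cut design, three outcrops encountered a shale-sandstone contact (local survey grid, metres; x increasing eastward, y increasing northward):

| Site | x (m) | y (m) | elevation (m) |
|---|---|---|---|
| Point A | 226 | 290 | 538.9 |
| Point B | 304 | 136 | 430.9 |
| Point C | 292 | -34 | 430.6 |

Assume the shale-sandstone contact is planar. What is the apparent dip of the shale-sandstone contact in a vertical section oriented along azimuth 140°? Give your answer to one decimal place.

40.2°

Let the plane be z = a·x + b·y + c.
Point B−Point A: 78a − 154b = −108;  Point C−Point A: 66a − 324b = −108.3.
Solving gives a = −1.21219, b = 0.08733.
Unit vector along 140° is (sin 140°, cos 140°) = (0.6428, -0.7660).
Slope in that direction = a·(0.6428) + b·(-0.7660) = −0.84608.
Apparent dip = arctan|0.84608| = 40.2° (true dip is 50.6°, so apparent ≤ true as expected).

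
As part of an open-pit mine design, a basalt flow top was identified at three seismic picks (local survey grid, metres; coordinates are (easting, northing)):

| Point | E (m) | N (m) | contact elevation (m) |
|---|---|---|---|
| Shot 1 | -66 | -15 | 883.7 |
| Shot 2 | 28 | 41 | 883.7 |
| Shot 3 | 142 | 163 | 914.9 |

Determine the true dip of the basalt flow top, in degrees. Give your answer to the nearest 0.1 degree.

33.9°

Two edge vectors: Shot 1→Shot 2 = (94, 56, 0), Shot 1→Shot 3 = (208, 178, 31.2).
Normal n = (Shot 1→Shot 2) × (Shot 1→Shot 3) = (1747.2, -2932.8, 5084).
So ∂z/∂E = −n_x/n_z = −0.34367 and ∂z/∂N = −n_y/n_z = 0.57687.
Gradient magnitude |∇z| = √(a² + b²) = √(0.11811 + 0.33278) = 0.67148.
True dip = arctan(0.67148) = 33.9°, dipping toward SSE (azimuth ≈ 149°).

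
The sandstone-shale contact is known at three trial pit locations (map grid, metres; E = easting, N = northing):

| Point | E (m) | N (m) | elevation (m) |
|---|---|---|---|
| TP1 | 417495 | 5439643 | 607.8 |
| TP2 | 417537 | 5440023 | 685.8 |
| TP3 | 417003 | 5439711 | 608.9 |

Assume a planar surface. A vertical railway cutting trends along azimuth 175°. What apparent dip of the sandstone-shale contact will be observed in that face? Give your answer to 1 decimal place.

Let the plane be z = a·E + b·N + c.
TP2−TP1: 42a + 380b = 78;  TP3−TP1: −492a + 68b = 1.1.
Solving gives a = 0.02574, b = 0.20242.
Unit vector along 175° is (sin 175°, cos 175°) = (0.0872, -0.9962).
Slope in that direction = a·(0.0872) + b·(-0.9962) = −0.19940.
Apparent dip = arctan|0.19940| = 11.3° (true dip is 11.5°, so apparent ≤ true as expected).

11.3°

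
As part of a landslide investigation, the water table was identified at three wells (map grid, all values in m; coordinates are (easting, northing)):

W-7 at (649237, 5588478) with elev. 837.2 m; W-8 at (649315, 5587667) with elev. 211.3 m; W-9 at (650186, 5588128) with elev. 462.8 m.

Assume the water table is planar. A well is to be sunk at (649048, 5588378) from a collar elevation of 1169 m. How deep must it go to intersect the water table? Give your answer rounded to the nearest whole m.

Two edge vectors: W-7→W-8 = (78, -811, -625.9), W-7→W-9 = (949, -350, -374.4).
Normal n = (W-7→W-8) × (W-7→W-9) = (84573.4, -564775.9, 742339).
So ∂z/∂E = −n_x/n_z = −0.11392827 and ∂z/∂N = −n_y/n_z = 0.76080591.
Intercept c from W-7: 837.2 + 73966.45 − 4251747.10 = −4176943.45.
At (649048, 5588378): z_contact = −73944.9 + 4251671.0 − 4176943.45 = 782.7 m.
Depth below ground = 1169 − 782.7 = 386 m.

386 m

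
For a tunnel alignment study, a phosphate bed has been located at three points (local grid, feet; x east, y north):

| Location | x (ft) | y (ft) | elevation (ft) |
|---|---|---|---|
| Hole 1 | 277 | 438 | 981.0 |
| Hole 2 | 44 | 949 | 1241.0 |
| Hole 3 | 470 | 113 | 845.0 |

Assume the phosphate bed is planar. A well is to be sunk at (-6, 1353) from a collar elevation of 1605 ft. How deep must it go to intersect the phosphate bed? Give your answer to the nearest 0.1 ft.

Two edge vectors: Hole 1→Hole 2 = (-233, 511, 260), Hole 1→Hole 3 = (193, -325, -136).
Normal n = (Hole 1→Hole 2) × (Hole 1→Hole 3) = (15004, 18492, -22898).
So ∂z/∂x = −n_x/n_z = 0.655254 and ∂z/∂y = −n_y/n_z = 0.807581.
Intercept c from Hole 1: 981 − 181.51 − 353.72 = 445.77.
At (-6, 1353): z_contact = −3.93 + 1092.66 + 445.77 = 1534.50 ft.
Depth below ground = 1605 − 1534.50 = 70.5 ft.

70.5 ft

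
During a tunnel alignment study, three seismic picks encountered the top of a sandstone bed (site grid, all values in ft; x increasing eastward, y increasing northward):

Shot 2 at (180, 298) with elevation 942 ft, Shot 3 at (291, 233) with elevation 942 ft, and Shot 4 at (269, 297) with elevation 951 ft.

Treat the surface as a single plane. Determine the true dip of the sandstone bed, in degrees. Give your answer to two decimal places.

11.53°

Two edge vectors: Shot 2→Shot 3 = (111, -65, 0), Shot 2→Shot 4 = (89, -1, 9).
Normal n = (Shot 2→Shot 3) × (Shot 2→Shot 4) = (-585, -999, 5674).
So ∂z/∂x = −n_x/n_z = 0.10310 and ∂z/∂y = −n_y/n_z = 0.17607.
Gradient magnitude |∇z| = √(a² + b²) = √(0.01063 + 0.03100) = 0.20403.
True dip = arctan(0.20403) = 11.53°, dipping toward SSW (azimuth ≈ 210°).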